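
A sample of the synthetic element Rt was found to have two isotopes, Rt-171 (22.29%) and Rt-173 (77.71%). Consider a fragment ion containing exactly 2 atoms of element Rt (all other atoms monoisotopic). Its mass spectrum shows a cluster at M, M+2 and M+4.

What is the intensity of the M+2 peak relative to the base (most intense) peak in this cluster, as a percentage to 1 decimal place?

(0.2229 + 0.7771)^2 gives M 0.0497, M+2 0.3464, M+4 0.6039; the largest is M+4.
P(M+4) = C(2,2) × 0.2229^0 × 0.7771^2 = 1 × 1.0000 × 0.60388441 = 0.603884 (base)
P(M+2) = C(2,1) × 0.2229^1 × 0.7771^1 = 2 × 0.2229 × 0.7771 = 0.346431
Relative intensity = 0.346431 / 0.603884 × 100 = 57.4

57.4%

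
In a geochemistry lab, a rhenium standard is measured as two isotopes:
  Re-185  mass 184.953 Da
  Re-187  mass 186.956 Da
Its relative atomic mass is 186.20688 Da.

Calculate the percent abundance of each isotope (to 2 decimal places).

With x = fraction of Re-185 (so Re-187 is 1 − x):
184.953·x + 186.956·(1 − x) = 186.20688
(184.953 − 186.956)·x = 186.20688 − 186.956
x = -0.74912 / -2.003 = 0.37400 → 37.40% Re-185, 62.60% Re-187.

Re-185: 37.40%, Re-187: 62.60%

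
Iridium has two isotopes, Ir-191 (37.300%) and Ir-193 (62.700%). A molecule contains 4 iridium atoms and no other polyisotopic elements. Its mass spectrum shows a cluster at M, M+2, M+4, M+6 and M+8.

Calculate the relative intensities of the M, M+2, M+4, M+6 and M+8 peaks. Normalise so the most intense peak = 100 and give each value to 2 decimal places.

Expanding (0.37300 + 0.62700)^4:
P(M) = 0.37300^4 = 0.019357
P(M+2) = 4 × 0.37300^3 × 0.62700^1 = 0.130153
P(M+4) = 6 × 0.37300^2 × 0.62700^2 = 0.328174
P(M+6) = 4 × 0.37300^1 × 0.62700^3 = 0.367766
P(M+8) = 0.62700^4 = 0.154550
The M+6 peak is largest (0.367766); scaling to 100 gives 5.26 : 35.39 : 89.23 : 100.00 : 42.02.

5.26 : 35.39 : 89.23 : 100.00 : 42.02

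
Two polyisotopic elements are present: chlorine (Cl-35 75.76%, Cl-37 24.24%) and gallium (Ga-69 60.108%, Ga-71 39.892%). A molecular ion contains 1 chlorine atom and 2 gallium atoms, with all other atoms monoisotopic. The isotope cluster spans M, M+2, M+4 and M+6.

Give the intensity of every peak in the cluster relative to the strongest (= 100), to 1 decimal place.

Chlorine pattern (n=1): 0.7576 : 0.2424
Gallium pattern (n=2): 0.36129717 : 0.47956567 : 0.15913717
Convolve the two distributions (both contribute in 2-u steps):
  M: 0.7576×0.36129717 = 0.273719
  M+2: 0.7576×0.47956567 + 0.2424×0.36129717 = 0.450897
  M+4: 0.7576×0.15913717 + 0.2424×0.47956567 = 0.236809
  M+6: 0.2424×0.15913717 = 0.038575
Scale to base peak (0.450897) = 100: 60.7 : 100.0 : 52.5 : 8.6

60.7 : 100.0 : 52.5 : 8.6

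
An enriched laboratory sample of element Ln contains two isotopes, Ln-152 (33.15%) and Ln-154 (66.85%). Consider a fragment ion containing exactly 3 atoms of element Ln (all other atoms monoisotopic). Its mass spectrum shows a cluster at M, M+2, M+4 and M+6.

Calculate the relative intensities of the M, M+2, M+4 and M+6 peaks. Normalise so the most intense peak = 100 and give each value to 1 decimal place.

The 3 Ln atoms are independent, so intensities follow the terms of (0.3315 + 0.6685)^3.
P(M) = 0.3315^3 = 0.036429
P(M+2) = 3 × 0.3315^2 × 0.6685^1 = 0.220389
P(M+4) = 3 × 0.3315^1 × 0.6685^2 = 0.444434
P(M+6) = 0.6685^3 = 0.298747
The M+4 peak is largest (0.444434); scaling to 100 gives 8.2 : 49.6 : 100.0 : 67.2.

8.2 : 49.6 : 100.0 : 67.2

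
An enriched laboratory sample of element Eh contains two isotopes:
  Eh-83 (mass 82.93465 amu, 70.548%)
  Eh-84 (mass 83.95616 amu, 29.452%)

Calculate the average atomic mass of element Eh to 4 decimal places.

Weight each isotope mass by its fractional abundance: 0.70548 × 82.93465 + 0.29452 × 83.95616
= 58.508737 + 24.726768 = 83.235505 amu

83.2355 amu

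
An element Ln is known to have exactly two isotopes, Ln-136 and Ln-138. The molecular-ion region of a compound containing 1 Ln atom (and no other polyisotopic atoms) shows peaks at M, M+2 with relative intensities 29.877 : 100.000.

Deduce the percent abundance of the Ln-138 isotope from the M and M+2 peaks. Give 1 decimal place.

Write p for the Ln-136 fraction. I(M+2)/I(M) = [C(1,1)·p^0·(1−p)] / p^1 = 1·(1−p)/p = 100.000/29.877 = 3.3471
(1−p)/p = 3.3471/1 = 3.3471  ⇒  p = 1/(1 + 3.3471) = 0.2300
Ln-136: 23.0%, Ln-138: 77.0%.

77.0%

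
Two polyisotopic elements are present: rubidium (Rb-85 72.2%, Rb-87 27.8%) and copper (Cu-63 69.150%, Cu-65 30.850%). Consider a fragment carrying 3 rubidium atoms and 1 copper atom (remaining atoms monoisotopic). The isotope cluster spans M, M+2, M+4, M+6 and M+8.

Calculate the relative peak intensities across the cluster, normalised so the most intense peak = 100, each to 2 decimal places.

Rubidium pattern (n=3): 0.37636705 : 0.43475086 : 0.16739714 : 0.02148495
Copper pattern (n=1): 0.6915 : 0.3085
Convolve the two distributions (both contribute in 2-u steps):
  M: 0.37636705×0.6915 = 0.260258
  M+2: 0.37636705×0.3085 + 0.43475086×0.6915 = 0.416739
  M+4: 0.43475086×0.3085 + 0.16739714×0.6915 = 0.249876
  M+6: 0.16739714×0.3085 + 0.02148495×0.6915 = 0.066499
  M+8: 0.02148495×0.3085 = 0.006628
Scale to base peak (0.416739) = 100: 62.45 : 100.00 : 59.96 : 15.96 : 1.59

62.45 : 100.00 : 59.96 : 15.96 : 1.59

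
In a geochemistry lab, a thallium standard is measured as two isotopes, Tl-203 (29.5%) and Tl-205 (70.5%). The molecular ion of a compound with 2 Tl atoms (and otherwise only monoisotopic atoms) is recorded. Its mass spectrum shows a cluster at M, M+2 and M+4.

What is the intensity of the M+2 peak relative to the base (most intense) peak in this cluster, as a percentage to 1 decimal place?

83.7%

(0.295 + 0.705)^2 gives M 0.0870, M+2 0.4160, M+4 0.4970; the largest is M+4.
P(M+4) = C(2,2) × 0.295^0 × 0.705^2 = 1 × 1.0000 × 0.497025 = 0.497025 (base)
P(M+2) = C(2,1) × 0.295^1 × 0.705^1 = 2 × 0.2950 × 0.7050 = 0.415950
Relative intensity = 0.415950 / 0.497025 × 100 = 83.7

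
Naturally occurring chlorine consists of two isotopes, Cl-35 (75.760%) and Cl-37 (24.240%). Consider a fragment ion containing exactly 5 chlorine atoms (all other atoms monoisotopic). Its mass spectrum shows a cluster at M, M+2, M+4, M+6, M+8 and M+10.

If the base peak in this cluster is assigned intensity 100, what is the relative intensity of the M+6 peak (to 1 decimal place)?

Term probabilities: M 0.2496, M+2 0.3993, M+4 0.2555, M+6 0.0817, M+8 0.0131, M+10 0.0008. Base peak = M+2.
P(M+2) = C(5,1) × 0.75760^4 × 0.24240^1 = 5 × 0.32942751 × 0.2424 = 0.399266 (base)
P(M+6) = C(5,3) × 0.75760^2 × 0.24240^3 = 10 × 0.57395776 × 0.01424288 = 0.081748
Relative intensity = 0.081748 / 0.399266 × 100 = 20.5

20.5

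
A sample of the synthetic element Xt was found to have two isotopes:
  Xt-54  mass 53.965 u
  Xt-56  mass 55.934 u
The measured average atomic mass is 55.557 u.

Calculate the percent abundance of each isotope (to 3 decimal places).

With x = fraction of Xt-54 (so Xt-56 is 1 − x):
53.965·x + 55.934·(1 − x) = 55.557
(53.965 − 55.934)·x = 55.557 − 55.934
x = -0.377 / -1.969 = 0.19147 → 19.147% Xt-54, 80.853% Xt-56.

Xt-54: 19.147%, Xt-56: 80.853%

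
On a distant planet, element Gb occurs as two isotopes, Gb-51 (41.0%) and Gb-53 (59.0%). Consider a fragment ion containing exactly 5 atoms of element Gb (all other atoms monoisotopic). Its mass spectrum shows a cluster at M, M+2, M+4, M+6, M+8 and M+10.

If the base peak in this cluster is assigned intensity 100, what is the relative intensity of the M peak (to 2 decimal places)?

3.36

Binomial terms of (0.410 + 0.590)^5: M 0.0116, M+2 0.0834, M+4 0.2399, M+6 0.3452, M+8 0.2484, M+10 0.0715 → M+6 is the base peak.
P(M+6) = C(5,3) × 0.410^2 × 0.590^3 = 10 × 0.1681 × 0.205379 = 0.345242 (base)
P(M) = C(5,0) × 0.410^5 × 0.590^0 = 1 × 0.01158562 × 1.0000 = 0.011586
Relative intensity = 0.011586 / 0.345242 × 100 = 3.36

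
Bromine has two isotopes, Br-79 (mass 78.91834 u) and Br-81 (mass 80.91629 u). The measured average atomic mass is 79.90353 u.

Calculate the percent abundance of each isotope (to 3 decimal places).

Writing the weighted mean with unknown fraction x of Br-79:
78.91834·x + 80.91629·(1 − x) = 79.90353
(78.91834 − 80.91629)·x = 79.90353 − 80.91629
x = -1.01276 / -1.99795 = 0.50690 → 50.690% Br-79, 49.310% Br-81.

Br-79: 50.690%, Br-81: 49.310%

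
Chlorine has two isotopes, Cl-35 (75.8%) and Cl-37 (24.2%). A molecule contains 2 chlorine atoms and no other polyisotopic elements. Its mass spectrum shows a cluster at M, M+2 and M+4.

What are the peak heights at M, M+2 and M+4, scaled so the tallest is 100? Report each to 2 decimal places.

The 2 Cl atoms are independent, so intensities follow the terms of (0.758 + 0.242)^2.
P(M) = 0.758^2 = 0.574564
P(M+2) = 2 × 0.758^1 × 0.242^1 = 0.366872
P(M+4) = 0.242^2 = 0.058564
The M peak is largest (0.574564); scaling to 100 gives 100.00 : 63.85 : 10.19.

100.00 : 63.85 : 10.19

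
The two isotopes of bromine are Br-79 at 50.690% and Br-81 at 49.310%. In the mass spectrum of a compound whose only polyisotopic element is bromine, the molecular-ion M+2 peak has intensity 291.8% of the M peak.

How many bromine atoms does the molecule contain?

3

The M+2/M ratio from n Br atoms is n · q/p = n · 0.49310/0.50690.
n = 2.918 × 0.50690/0.49310 = 3.00 ≈ 3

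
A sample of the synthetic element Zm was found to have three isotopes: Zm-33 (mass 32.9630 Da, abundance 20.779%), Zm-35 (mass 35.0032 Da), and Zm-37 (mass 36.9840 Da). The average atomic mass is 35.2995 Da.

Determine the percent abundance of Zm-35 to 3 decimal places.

42.860%

The remaining 79.221% is split between Zm-35 (fraction x) and Zm-37 (fraction 0.79221 − x).
Substituting: 35.0032x + 36.9840(0.79221 − x) = 28.45011823
(35.0032 − 36.9840)x = -0.84897641  ⇒  x = 0.42860, y = 0.36361
Zm-35: 42.860%, Zm-37: 36.361%.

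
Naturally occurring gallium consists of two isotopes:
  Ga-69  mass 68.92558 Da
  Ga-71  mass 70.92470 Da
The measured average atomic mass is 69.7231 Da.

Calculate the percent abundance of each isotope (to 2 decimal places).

Writing the weighted mean with unknown fraction x of Ga-69:
68.92558·x + 70.92470·(1 − x) = 69.7231
(68.92558 − 70.92470)·x = 69.7231 − 70.92470
x = -1.20160 / -1.99912 = 0.60106 → 60.11% Ga-69, 39.89% Ga-71.

Ga-69: 60.11%, Ga-71: 39.89%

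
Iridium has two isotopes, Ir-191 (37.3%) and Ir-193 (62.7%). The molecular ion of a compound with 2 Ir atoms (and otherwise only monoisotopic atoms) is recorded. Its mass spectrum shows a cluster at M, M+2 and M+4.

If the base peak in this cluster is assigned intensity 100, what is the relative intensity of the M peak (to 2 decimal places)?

29.74

Term probabilities: M 0.1391, M+2 0.4677, M+4 0.3931. Base peak = M+2.
P(M+2) = C(2,1) × 0.373^1 × 0.627^1 = 2 × 0.3730 × 0.6270 = 0.467742 (base)
P(M) = C(2,0) × 0.373^2 × 0.627^0 = 1 × 0.139129 × 1.0000 = 0.139129
Relative intensity = 0.139129 / 0.467742 × 100 = 29.74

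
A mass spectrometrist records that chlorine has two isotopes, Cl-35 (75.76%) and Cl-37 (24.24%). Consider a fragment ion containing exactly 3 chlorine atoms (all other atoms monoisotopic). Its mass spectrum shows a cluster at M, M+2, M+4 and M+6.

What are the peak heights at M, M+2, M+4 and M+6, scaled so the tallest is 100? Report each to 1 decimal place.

The 3 Cl atoms are independent, so intensities follow the terms of (0.7576 + 0.2424)^3.
P(M) = 0.7576^3 = 0.434830
P(M+2) = 3 × 0.7576^2 × 0.2424^1 = 0.417382
P(M+4) = 3 × 0.7576^1 × 0.2424^2 = 0.133545
P(M+6) = 0.2424^3 = 0.014243
The M peak is largest (0.434830); scaling to 100 gives 100.0 : 96.0 : 30.7 : 3.3.

100.0 : 96.0 : 30.7 : 3.3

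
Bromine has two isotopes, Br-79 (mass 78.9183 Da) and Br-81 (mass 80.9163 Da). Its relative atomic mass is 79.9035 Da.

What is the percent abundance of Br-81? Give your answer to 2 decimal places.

49.31%

Writing the weighted mean with unknown fraction x of Br-79:
78.9183·x + 80.9163·(1 − x) = 79.9035
(78.9183 − 80.9163)·x = 79.9035 − 80.9163
x = -1.0128 / -1.9980 = 0.50691 → 50.69% Br-79, 49.31% Br-81.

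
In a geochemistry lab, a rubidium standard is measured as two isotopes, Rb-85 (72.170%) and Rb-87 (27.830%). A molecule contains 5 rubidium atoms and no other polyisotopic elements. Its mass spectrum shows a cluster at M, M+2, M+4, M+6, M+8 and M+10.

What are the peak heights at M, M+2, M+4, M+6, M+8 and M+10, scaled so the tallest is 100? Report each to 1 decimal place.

Expanding (0.72170 + 0.27830)^5:
P(M) = 0.72170^5 = 0.195787
P(M+2) = 5 × 0.72170^4 × 0.27830^1 = 0.377494
P(M+4) = 10 × 0.72170^3 × 0.27830^2 = 0.291136
P(M+6) = 10 × 0.72170^2 × 0.27830^3 = 0.112267
P(M+8) = 5 × 0.72170^1 × 0.27830^4 = 0.021646
P(M+10) = 0.27830^5 = 0.001669
The M+2 peak is largest (0.377494); scaling to 100 gives 51.9 : 100.0 : 77.1 : 29.7 : 5.7 : 0.4.

51.9 : 100.0 : 77.1 : 29.7 : 5.7 : 0.4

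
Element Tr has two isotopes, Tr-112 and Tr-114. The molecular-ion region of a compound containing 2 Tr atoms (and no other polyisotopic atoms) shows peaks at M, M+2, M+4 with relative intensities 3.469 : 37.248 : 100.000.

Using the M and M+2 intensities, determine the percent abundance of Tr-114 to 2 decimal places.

84.30%

Write p for the Tr-112 fraction. I(M+2)/I(M) = [C(2,1)·p^1·(1−p)] / p^2 = 2·(1−p)/p = 37.248/3.469 = 10.7374
(1−p)/p = 10.7374/2 = 5.3687  ⇒  p = 1/(1 + 5.3687) = 0.1570
Tr-112: 15.70%, Tr-114: 84.30%.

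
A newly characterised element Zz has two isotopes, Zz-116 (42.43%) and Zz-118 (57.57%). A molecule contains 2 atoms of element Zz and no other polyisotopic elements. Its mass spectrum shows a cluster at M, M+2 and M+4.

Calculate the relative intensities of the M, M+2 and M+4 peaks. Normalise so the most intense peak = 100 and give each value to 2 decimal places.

The 2 Zz atoms are independent, so intensities follow the terms of (0.4243 + 0.5757)^2.
P(M) = 0.4243^2 = 0.180030
P(M+2) = 2 × 0.4243^1 × 0.5757^1 = 0.488539
P(M+4) = 0.5757^2 = 0.331430
The M+2 peak is largest (0.488539); scaling to 100 gives 36.85 : 100.00 : 67.84.

36.85 : 100.00 : 67.84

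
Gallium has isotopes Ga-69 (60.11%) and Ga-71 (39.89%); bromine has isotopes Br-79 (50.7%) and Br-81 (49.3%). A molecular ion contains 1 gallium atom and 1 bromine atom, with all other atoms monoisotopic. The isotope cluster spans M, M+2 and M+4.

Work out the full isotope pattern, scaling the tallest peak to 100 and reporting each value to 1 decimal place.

Gallium pattern (n=1): 0.6011 : 0.3989
Bromine pattern (n=1): 0.5070 : 0.4930
Convolve the two distributions (both contribute in 2-u steps):
  M: 0.6011×0.5070 = 0.304758
  M+2: 0.6011×0.4930 + 0.3989×0.5070 = 0.498585
  M+4: 0.3989×0.4930 = 0.196658
Scale to base peak (0.498585) = 100: 61.1 : 100.0 : 39.4

61.1 : 100.0 : 39.4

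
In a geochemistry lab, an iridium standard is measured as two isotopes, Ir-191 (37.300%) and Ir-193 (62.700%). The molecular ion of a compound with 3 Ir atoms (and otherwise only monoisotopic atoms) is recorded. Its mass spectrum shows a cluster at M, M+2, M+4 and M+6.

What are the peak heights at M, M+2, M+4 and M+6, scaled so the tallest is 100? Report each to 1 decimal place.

Each Ir atom is independently Ir-191 (p = 0.37300) or Ir-193 (q = 0.62700); the cluster is the binomial expansion (p + q)^3.
P(M) = 0.37300^3 = 0.051895
P(M+2) = 3 × 0.37300^2 × 0.62700^1 = 0.261702
P(M+4) = 3 × 0.37300^1 × 0.62700^2 = 0.439911
P(M+6) = 0.62700^3 = 0.246492
The M+4 peak is largest (0.439911); scaling to 100 gives 11.8 : 59.5 : 100.0 : 56.0.

11.8 : 59.5 : 100.0 : 56.0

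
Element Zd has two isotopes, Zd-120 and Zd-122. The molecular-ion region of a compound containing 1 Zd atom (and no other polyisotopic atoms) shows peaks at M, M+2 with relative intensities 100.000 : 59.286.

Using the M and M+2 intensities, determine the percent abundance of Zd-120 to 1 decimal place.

If p is the fraction of Zd that is Zd-120, then I(M+2)/I(M) = [C(1,1)·p^0·(1−p)] / p^1 = 1·(1−p)/p = 59.286/100.000 = 0.5929
(1−p)/p = 0.5929/1 = 0.5929  ⇒  p = 1/(1 + 0.5929) = 0.6278
Zd-120: 62.8%, Zd-122: 37.2%.

62.8%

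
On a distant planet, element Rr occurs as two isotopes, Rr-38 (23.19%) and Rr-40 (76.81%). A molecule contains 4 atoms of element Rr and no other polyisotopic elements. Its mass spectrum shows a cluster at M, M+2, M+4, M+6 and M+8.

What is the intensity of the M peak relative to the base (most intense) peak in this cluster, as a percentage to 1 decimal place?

0.7%

Binomial terms of (0.2319 + 0.7681)^4: M 0.0029, M+2 0.0383, M+4 0.1904, M+6 0.4204, M+8 0.3481 → M+6 is the base peak.
P(M+6) = C(4,3) × 0.2319^1 × 0.7681^3 = 4 × 0.2319 × 0.4531618 = 0.420353 (base)
P(M) = C(4,0) × 0.2319^4 × 0.7681^0 = 1 × 0.00289203 × 1.0000 = 0.002892
Relative intensity = 0.002892 / 0.420353 × 100 = 0.7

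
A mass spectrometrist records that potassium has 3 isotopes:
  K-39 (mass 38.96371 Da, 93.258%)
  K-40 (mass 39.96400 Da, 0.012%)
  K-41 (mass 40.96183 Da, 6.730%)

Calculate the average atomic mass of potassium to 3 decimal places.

The abundance-weighted mean is 0.93258 × 38.96371 + 0.00012 × 39.96400 + 0.06730 × 40.96183
= 36.336777 + 0.004796 + 2.756731 = 39.098304 Da

39.098 Da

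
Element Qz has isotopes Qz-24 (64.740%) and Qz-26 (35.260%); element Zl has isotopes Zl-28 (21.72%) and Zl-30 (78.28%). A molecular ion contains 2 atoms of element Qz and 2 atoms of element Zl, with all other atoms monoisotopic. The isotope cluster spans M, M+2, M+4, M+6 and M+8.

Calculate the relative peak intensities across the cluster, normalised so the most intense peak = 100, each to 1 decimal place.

Element Qz pattern (n=2): 0.41912676 : 0.45654648 : 0.12432676
Element Zl pattern (n=2): 0.04717584 : 0.34004832 : 0.61277584
Convolve the two distributions (both contribute in 2-u steps):
  M: 0.41912676×0.04717584 = 0.019773
  M+2: 0.41912676×0.34004832 + 0.45654648×0.04717584 = 0.164061
  M+4: 0.41912676×0.61277584 + 0.45654648×0.34004832 + 0.12432676×0.04717584 = 0.417944
  M+6: 0.45654648×0.61277584 + 0.12432676×0.34004832 = 0.322038
  M+8: 0.12432676×0.61277584 = 0.076184
Scale to base peak (0.417944) = 100: 4.7 : 39.3 : 100.0 : 77.1 : 18.2

4.7 : 39.3 : 100.0 : 77.1 : 18.2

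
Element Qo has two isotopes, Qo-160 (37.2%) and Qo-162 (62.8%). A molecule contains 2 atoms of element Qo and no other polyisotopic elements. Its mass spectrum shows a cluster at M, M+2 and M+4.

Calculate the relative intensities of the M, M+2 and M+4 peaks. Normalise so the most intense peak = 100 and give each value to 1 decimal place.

Each Qo atom is independently Qo-160 (p = 0.372) or Qo-162 (q = 0.628); the cluster is the binomial expansion (p + q)^2.
P(M) = 0.372^2 = 0.138384
P(M+2) = 2 × 0.372^1 × 0.628^1 = 0.467232
P(M+4) = 0.628^2 = 0.394384
The M+2 peak is largest (0.467232); scaling to 100 gives 29.6 : 100.0 : 84.4.

29.6 : 100.0 : 84.4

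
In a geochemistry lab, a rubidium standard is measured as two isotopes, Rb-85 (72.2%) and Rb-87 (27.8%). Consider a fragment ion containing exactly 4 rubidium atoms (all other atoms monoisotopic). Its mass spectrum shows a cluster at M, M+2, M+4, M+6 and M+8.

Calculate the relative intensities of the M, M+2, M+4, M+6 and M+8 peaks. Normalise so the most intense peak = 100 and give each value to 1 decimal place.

64.9 : 100.0 : 57.8 : 14.8 : 1.4

Expanding (0.722 + 0.278)^4:
P(M) = 0.722^4 = 0.271737
P(M+2) = 4 × 0.722^3 × 0.278^1 = 0.418520
P(M+4) = 6 × 0.722^2 × 0.278^2 = 0.241721
P(M+6) = 4 × 0.722^1 × 0.278^3 = 0.062049
P(M+8) = 0.278^4 = 0.005973
The M+2 peak is largest (0.418520); scaling to 100 gives 64.9 : 100.0 : 57.8 : 14.8 : 1.4.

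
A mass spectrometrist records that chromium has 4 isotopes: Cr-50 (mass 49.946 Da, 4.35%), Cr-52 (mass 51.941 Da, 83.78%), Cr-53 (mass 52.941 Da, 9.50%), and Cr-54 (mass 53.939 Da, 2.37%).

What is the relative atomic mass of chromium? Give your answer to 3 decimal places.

The abundance-weighted mean is 0.0435 × 49.946 + 0.8378 × 51.941 + 0.0950 × 52.941 + 0.0237 × 53.939
= 2.1727 + 43.5162 + 5.0294 + 1.2784 = 51.9967 Da

51.997 Da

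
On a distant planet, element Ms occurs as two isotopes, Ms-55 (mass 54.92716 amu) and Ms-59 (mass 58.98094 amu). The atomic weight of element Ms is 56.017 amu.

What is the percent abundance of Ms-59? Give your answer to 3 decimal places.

26.885%

Writing the weighted mean with unknown fraction x of Ms-55:
54.92716·x + 58.98094·(1 − x) = 56.017
(54.92716 − 58.98094)·x = 56.017 − 58.98094
x = -2.96394 / -4.05378 = 0.73115 → 73.115% Ms-55, 26.885% Ms-59.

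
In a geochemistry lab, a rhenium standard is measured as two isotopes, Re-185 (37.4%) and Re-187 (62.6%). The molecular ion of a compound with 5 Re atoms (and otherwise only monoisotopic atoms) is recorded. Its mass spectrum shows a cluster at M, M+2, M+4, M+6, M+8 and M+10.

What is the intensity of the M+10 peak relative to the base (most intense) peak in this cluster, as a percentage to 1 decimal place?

(0.374 + 0.626)^5 gives M 0.0073, M+2 0.0612, M+4 0.2050, M+6 0.3431, M+8 0.2872, M+10 0.0961; the largest is M+6.
P(M+6) = C(5,3) × 0.374^2 × 0.626^3 = 10 × 0.139876 × 0.24531438 = 0.343136 (base)
P(M+10) = C(5,5) × 0.374^0 × 0.626^5 = 1 × 1.0000 × 0.09613282 = 0.096133
Relative intensity = 0.096133 / 0.343136 × 100 = 28.0

28.0%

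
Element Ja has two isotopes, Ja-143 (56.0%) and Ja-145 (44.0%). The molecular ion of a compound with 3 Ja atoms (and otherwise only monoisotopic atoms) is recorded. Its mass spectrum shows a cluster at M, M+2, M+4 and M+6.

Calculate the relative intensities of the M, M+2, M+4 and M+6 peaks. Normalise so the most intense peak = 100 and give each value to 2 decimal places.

42.42 : 100.00 : 78.57 : 20.58

Expanding (0.560 + 0.440)^3:
P(M) = 0.560^3 = 0.175616
P(M+2) = 3 × 0.560^2 × 0.440^1 = 0.413952
P(M+4) = 3 × 0.560^1 × 0.440^2 = 0.325248
P(M+6) = 0.440^3 = 0.085184
The M+2 peak is largest (0.413952); scaling to 100 gives 42.42 : 100.00 : 78.57 : 20.58.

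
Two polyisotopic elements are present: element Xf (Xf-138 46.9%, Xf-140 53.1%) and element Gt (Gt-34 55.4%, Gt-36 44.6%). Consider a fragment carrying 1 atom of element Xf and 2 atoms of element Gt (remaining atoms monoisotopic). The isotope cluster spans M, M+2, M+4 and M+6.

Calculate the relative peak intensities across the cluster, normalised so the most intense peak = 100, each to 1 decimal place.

36.5 : 100.0 : 90.1 : 26.8

Element Xf pattern (n=1): 0.4690 : 0.5310
Element Gt pattern (n=2): 0.306916 : 0.494168 : 0.198916
Convolve the two distributions (both contribute in 2-u steps):
  M: 0.4690×0.306916 = 0.143944
  M+2: 0.4690×0.494168 + 0.5310×0.306916 = 0.394737
  M+4: 0.4690×0.198916 + 0.5310×0.494168 = 0.355695
  M+6: 0.5310×0.198916 = 0.105624
Scale to base peak (0.394737) = 100: 36.5 : 100.0 : 90.1 : 26.8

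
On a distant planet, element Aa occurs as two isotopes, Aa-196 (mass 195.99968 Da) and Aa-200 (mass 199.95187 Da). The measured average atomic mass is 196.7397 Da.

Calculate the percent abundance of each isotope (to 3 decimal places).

Writing the weighted mean with unknown fraction x of Aa-196:
195.99968·x + 199.95187·(1 − x) = 196.7397
(195.99968 − 199.95187)·x = 196.7397 − 199.95187
x = -3.21217 / -3.95219 = 0.81276 → 81.276% Aa-196, 18.724% Aa-200.

Aa-196: 81.276%, Aa-200: 18.724%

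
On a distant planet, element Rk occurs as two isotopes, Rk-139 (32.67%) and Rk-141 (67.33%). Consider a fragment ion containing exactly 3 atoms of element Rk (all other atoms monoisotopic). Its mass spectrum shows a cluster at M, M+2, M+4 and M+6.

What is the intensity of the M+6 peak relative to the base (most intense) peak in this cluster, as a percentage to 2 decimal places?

Binomial terms of (0.3267 + 0.6733)^3: M 0.0349, M+2 0.2156, M+4 0.4443, M+6 0.3052 → M+4 is the base peak.
P(M+4) = C(3,2) × 0.3267^1 × 0.6733^2 = 3 × 0.3267 × 0.45333289 = 0.444312 (base)
P(M+6) = C(3,3) × 0.3267^0 × 0.6733^3 = 1 × 1.0000 × 0.30522903 = 0.305229
Relative intensity = 0.305229 / 0.444312 × 100 = 68.70

68.70%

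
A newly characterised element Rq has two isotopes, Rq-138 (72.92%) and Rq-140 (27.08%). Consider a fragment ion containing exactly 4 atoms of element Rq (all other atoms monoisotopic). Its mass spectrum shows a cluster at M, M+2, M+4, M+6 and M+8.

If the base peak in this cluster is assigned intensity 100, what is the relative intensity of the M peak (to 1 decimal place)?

67.3

Binomial terms of (0.7292 + 0.2708)^4: M 0.2827, M+2 0.4200, M+4 0.2340, M+6 0.0579, M+8 0.0054 → M+2 is the base peak.
P(M+2) = C(4,1) × 0.7292^3 × 0.2708^1 = 4 × 0.38773944 × 0.2708 = 0.419999 (base)
P(M) = C(4,0) × 0.7292^4 × 0.2708^0 = 1 × 0.2827396 × 1.0000 = 0.282740
Relative intensity = 0.282740 / 0.419999 × 100 = 67.3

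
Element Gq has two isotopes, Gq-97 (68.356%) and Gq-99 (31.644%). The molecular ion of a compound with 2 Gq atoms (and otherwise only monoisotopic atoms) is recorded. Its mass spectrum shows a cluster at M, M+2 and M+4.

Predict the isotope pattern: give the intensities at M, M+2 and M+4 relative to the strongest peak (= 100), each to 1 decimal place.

100.0 : 92.6 : 21.4

Each Gq atom is independently Gq-97 (p = 0.68356) or Gq-99 (q = 0.31644); the cluster is the binomial expansion (p + q)^2.
P(M) = 0.68356^2 = 0.467254
P(M+2) = 2 × 0.68356^1 × 0.31644^1 = 0.432611
P(M+4) = 0.31644^2 = 0.100134
The M peak is largest (0.467254); scaling to 100 gives 100.0 : 92.6 : 21.4.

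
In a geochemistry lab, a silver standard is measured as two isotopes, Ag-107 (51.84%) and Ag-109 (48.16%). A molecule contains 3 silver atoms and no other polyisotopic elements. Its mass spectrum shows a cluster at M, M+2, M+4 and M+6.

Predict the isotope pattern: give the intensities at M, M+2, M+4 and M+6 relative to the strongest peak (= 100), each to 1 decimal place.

Each Ag atom is independently Ag-107 (p = 0.5184) or Ag-109 (q = 0.4816); the cluster is the binomial expansion (p + q)^3.
P(M) = 0.5184^3 = 0.139314
P(M+2) = 3 × 0.5184^2 × 0.4816^1 = 0.388273
P(M+4) = 3 × 0.5184^1 × 0.4816^2 = 0.360711
P(M+6) = 0.4816^3 = 0.111702
The M+2 peak is largest (0.388273); scaling to 100 gives 35.9 : 100.0 : 92.9 : 28.8.

35.9 : 100.0 : 92.9 : 28.8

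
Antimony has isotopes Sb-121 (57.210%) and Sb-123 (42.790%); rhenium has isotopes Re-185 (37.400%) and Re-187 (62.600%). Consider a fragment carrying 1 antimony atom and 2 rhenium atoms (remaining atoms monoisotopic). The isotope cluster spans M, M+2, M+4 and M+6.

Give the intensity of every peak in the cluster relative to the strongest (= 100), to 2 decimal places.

Antimony pattern (n=1): 0.5721 : 0.4279
Rhenium pattern (n=2): 0.139876 : 0.468248 : 0.391876
Convolve the two distributions (both contribute in 2-u steps):
  M: 0.5721×0.139876 = 0.080023
  M+2: 0.5721×0.468248 + 0.4279×0.139876 = 0.327738
  M+4: 0.5721×0.391876 + 0.4279×0.468248 = 0.424556
  M+6: 0.4279×0.391876 = 0.167684
Scale to base peak (0.424556) = 100: 18.85 : 77.20 : 100.00 : 39.50

18.85 : 77.20 : 100.00 : 39.50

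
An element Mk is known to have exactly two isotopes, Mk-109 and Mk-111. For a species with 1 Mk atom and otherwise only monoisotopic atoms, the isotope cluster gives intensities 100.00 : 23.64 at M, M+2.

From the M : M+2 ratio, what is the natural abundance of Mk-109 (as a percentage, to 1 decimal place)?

80.9%

Write p for the Mk-109 fraction. I(M+2)/I(M) = [C(1,1)·p^0·(1−p)] / p^1 = 1·(1−p)/p = 23.64/100.00 = 0.2364
(1−p)/p = 0.2364/1 = 0.2364  ⇒  p = 1/(1 + 0.2364) = 0.8088
Mk-109: 80.9%, Mk-111: 19.1%.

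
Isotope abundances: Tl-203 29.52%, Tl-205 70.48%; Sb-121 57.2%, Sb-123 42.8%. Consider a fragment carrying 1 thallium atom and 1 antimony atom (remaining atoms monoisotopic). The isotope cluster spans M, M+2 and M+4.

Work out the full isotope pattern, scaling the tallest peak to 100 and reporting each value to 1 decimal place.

31.9 : 100.0 : 57.0

Thallium pattern (n=1): 0.2952 : 0.7048
Antimony pattern (n=1): 0.5720 : 0.4280
Convolve the two distributions (both contribute in 2-u steps):
  M: 0.2952×0.5720 = 0.168854
  M+2: 0.2952×0.4280 + 0.7048×0.5720 = 0.529491
  M+4: 0.7048×0.4280 = 0.301654
Scale to base peak (0.529491) = 100: 31.9 : 100.0 : 57.0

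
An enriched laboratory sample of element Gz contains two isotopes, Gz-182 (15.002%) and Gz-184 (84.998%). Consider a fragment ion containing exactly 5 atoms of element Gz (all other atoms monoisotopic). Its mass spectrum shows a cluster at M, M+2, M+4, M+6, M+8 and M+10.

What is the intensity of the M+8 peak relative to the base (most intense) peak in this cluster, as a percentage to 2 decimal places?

Binomial terms of (0.15002 + 0.84998)^5: M 0.0001, M+2 0.0022, M+4 0.0244, M+6 0.1382, M+8 0.3915, M+10 0.4437 → M+10 is the base peak.
P(M+10) = C(5,5) × 0.15002^0 × 0.84998^5 = 1 × 1.0000 × 0.44365311 = 0.443653 (base)
P(M+8) = C(5,4) × 0.15002^1 × 0.84998^4 = 5 × 0.15002 × 0.52195712 = 0.391520
Relative intensity = 0.391520 / 0.443653 × 100 = 88.25

88.25%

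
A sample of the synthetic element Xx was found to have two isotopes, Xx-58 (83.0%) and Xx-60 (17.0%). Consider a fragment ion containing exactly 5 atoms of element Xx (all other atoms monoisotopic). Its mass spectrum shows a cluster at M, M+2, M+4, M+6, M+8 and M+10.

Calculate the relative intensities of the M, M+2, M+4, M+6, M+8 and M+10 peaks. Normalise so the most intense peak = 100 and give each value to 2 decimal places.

97.65 : 100.00 : 40.96 : 8.39 : 0.86 : 0.04

Expanding (0.830 + 0.170)^5:
P(M) = 0.830^5 = 0.393904
P(M+2) = 5 × 0.830^4 × 0.170^1 = 0.403396
P(M+4) = 10 × 0.830^3 × 0.170^2 = 0.165246
P(M+6) = 10 × 0.830^2 × 0.170^3 = 0.033846
P(M+8) = 5 × 0.830^1 × 0.170^4 = 0.003466
P(M+10) = 0.170^5 = 0.000142
The M+2 peak is largest (0.403396); scaling to 100 gives 97.65 : 100.00 : 40.96 : 8.39 : 0.86 : 0.04.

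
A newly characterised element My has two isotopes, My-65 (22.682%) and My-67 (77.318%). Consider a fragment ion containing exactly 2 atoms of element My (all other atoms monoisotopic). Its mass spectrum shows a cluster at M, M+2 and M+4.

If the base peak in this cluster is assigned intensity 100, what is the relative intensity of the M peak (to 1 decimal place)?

Binomial terms of (0.22682 + 0.77318)^2: M 0.0514, M+2 0.3507, M+4 0.5978 → M+4 is the base peak.
P(M+4) = C(2,2) × 0.22682^0 × 0.77318^2 = 1 × 1.0000 × 0.59780731 = 0.597807 (base)
P(M) = C(2,0) × 0.22682^2 × 0.77318^0 = 1 × 0.05144731 × 1.0000 = 0.051447
Relative intensity = 0.051447 / 0.597807 × 100 = 8.6

8.6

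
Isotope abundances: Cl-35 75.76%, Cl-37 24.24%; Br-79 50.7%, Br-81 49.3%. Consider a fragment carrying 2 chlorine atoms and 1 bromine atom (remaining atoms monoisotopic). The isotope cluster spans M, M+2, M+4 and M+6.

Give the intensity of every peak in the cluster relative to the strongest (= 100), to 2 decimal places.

62.02 : 100.00 : 44.94 : 6.17

Chlorine pattern (n=2): 0.57395776 : 0.36728448 : 0.05875776
Bromine pattern (n=1): 0.5070 : 0.4930
Convolve the two distributions (both contribute in 2-u steps):
  M: 0.57395776×0.5070 = 0.290997
  M+2: 0.57395776×0.4930 + 0.36728448×0.5070 = 0.469174
  M+4: 0.36728448×0.4930 + 0.05875776×0.5070 = 0.210861
  M+6: 0.05875776×0.4930 = 0.028968
Scale to base peak (0.469174) = 100: 62.02 : 100.00 : 44.94 : 6.17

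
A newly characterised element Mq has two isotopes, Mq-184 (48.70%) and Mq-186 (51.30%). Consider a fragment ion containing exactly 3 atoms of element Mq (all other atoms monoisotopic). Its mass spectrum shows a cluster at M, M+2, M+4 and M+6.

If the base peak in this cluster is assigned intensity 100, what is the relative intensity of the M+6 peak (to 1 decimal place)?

35.1

(0.4870 + 0.5130)^3 gives M 0.1155, M+2 0.3650, M+4 0.3845, M+6 0.1350; the largest is M+4.
P(M+4) = C(3,2) × 0.4870^1 × 0.5130^2 = 3 × 0.4870 × 0.263169 = 0.384490 (base)
P(M+6) = C(3,3) × 0.4870^0 × 0.5130^3 = 1 × 1.0000 × 0.1350057 = 0.135006
Relative intensity = 0.135006 / 0.384490 × 100 = 35.1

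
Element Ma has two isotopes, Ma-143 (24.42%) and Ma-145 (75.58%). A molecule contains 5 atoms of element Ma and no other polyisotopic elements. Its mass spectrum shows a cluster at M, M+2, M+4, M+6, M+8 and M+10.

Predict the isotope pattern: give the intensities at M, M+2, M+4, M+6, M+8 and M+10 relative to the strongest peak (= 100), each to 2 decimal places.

0.22 : 3.37 : 20.88 : 64.62 : 100.00 : 61.90

Expanding (0.2442 + 0.7558)^5:
P(M) = 0.2442^5 = 0.000868
P(M+2) = 5 × 0.2442^4 × 0.7558^1 = 0.013439
P(M+4) = 10 × 0.2442^3 × 0.7558^2 = 0.083186
P(M+6) = 10 × 0.2442^2 × 0.7558^3 = 0.257461
P(M+8) = 5 × 0.2442^1 × 0.7558^4 = 0.398422
P(M+10) = 0.7558^5 = 0.246623
The M+8 peak is largest (0.398422); scaling to 100 gives 0.22 : 3.37 : 20.88 : 64.62 : 100.00 : 61.90.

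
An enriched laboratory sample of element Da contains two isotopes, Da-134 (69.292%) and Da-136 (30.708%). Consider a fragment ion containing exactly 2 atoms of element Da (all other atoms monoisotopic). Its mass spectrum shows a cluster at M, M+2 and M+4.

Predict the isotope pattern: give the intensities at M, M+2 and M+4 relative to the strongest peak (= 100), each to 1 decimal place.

100.0 : 88.6 : 19.6

Each Da atom is independently Da-134 (p = 0.69292) or Da-136 (q = 0.30708); the cluster is the binomial expansion (p + q)^2.
P(M) = 0.69292^2 = 0.480138
P(M+2) = 2 × 0.69292^1 × 0.30708^1 = 0.425564
P(M+4) = 0.30708^2 = 0.094298
The M peak is largest (0.480138); scaling to 100 gives 100.0 : 88.6 : 19.6.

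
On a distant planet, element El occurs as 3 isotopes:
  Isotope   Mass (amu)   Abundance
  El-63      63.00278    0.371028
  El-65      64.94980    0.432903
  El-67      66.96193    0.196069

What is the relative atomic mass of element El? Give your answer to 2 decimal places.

The abundance-weighted mean is 0.371028 × 63.00278 + 0.432903 × 64.94980 + 0.196069 × 66.96193
= 23.375795 + 28.116963 + 13.129159 = 64.621917 amu

64.62 amu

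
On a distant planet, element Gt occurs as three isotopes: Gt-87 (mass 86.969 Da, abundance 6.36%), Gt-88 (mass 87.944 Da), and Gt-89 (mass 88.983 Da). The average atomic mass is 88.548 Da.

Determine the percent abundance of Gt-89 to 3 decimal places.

64.101%

The remaining 93.64% is split between Gt-88 (fraction x) and Gt-89 (fraction 0.9364 − x).
Substituting: 87.944x + 88.983(0.9364 − x) = 83.0167716
(87.944 − 88.983)x = -0.3069096  ⇒  x = 0.29539, y = 0.64101
Gt-88: 29.539%, Gt-89: 64.101%.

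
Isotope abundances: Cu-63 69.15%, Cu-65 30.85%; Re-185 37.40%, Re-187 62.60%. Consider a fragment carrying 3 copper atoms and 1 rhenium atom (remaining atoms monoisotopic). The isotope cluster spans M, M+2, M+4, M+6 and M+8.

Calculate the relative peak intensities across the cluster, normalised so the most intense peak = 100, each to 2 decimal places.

33.20 : 100.00 : 94.19 : 36.13 : 4.93

Copper pattern (n=3): 0.33065611 : 0.44254842 : 0.19743483 : 0.02936064
Rhenium pattern (n=1): 0.3740 : 0.6260
Convolve the two distributions (both contribute in 2-u steps):
  M: 0.33065611×0.3740 = 0.123665
  M+2: 0.33065611×0.6260 + 0.44254842×0.3740 = 0.372504
  M+4: 0.44254842×0.6260 + 0.19743483×0.3740 = 0.350876
  M+6: 0.19743483×0.6260 + 0.02936064×0.3740 = 0.134575
  M+8: 0.02936064×0.6260 = 0.018380
Scale to base peak (0.372504) = 100: 33.20 : 100.00 : 94.19 : 36.13 : 4.93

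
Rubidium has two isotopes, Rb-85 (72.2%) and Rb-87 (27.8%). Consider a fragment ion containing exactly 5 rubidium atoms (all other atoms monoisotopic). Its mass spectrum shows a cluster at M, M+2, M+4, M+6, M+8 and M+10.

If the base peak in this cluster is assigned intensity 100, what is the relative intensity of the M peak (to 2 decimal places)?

51.94

Binomial terms of (0.722 + 0.278)^5: M 0.1962, M+2 0.3777, M+4 0.2909, M+6 0.1120, M+8 0.0216, M+10 0.0017 → M+2 is the base peak.
P(M+2) = C(5,1) × 0.722^4 × 0.278^1 = 5 × 0.27173701 × 0.2780 = 0.377714 (base)
P(M) = C(5,0) × 0.722^5 × 0.278^0 = 1 × 0.19619412 × 1.0000 = 0.196194
Relative intensity = 0.196194 / 0.377714 × 100 = 51.94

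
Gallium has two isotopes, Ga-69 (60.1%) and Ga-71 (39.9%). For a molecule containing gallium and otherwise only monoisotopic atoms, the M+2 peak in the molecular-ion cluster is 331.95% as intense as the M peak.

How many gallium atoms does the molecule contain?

5

The M+2/M ratio from n Ga atoms is n · q/p = n · 0.399/0.601.
n = 3.3195 × 0.601/0.399 = 5.00 ≈ 5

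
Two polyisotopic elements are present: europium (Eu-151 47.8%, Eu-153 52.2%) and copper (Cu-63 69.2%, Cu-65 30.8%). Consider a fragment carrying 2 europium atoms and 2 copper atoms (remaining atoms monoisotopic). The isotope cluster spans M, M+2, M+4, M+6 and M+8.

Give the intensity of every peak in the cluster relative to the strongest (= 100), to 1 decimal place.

30.0 : 92.2 : 100.0 : 44.8 : 7.1

Europium pattern (n=2): 0.228484 : 0.499032 : 0.272484
Copper pattern (n=2): 0.478864 : 0.426272 : 0.094864
Convolve the two distributions (both contribute in 2-u steps):
  M: 0.228484×0.478864 = 0.109413
  M+2: 0.228484×0.426272 + 0.499032×0.478864 = 0.336365
  M+4: 0.228484×0.094864 + 0.499032×0.426272 + 0.272484×0.478864 = 0.364881
  M+6: 0.499032×0.094864 + 0.272484×0.426272 = 0.163492
  M+8: 0.272484×0.094864 = 0.025849
Scale to base peak (0.364881) = 100: 30.0 : 92.2 : 100.0 : 44.8 : 7.1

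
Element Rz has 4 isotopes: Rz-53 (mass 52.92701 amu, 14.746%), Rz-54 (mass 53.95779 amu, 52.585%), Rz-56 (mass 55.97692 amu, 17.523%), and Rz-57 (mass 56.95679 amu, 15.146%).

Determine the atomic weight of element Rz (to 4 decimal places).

Average mass = Σ (abundance × isotope mass) = 0.14746 × 52.92701 + 0.52585 × 53.95779 + 0.17523 × 55.97692 + 0.15146 × 56.95679
= 7.804617 + 28.373704 + 9.808836 + 8.626675 = 54.613832 amu

54.6138 amu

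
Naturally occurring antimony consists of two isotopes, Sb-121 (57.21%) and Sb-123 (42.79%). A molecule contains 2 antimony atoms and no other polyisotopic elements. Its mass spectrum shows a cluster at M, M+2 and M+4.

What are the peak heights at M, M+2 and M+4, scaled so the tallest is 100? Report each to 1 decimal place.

66.8 : 100.0 : 37.4

Expanding (0.5721 + 0.4279)^2:
P(M) = 0.5721^2 = 0.327298
P(M+2) = 2 × 0.5721^1 × 0.4279^1 = 0.489603
P(M+4) = 0.4279^2 = 0.183098
The M+2 peak is largest (0.489603); scaling to 100 gives 66.8 : 100.0 : 37.4.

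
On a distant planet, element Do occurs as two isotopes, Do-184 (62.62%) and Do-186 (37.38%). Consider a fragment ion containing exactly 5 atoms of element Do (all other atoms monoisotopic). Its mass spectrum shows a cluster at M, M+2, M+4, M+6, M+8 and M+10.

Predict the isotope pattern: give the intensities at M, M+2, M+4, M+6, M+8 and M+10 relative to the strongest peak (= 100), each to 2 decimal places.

28.06 : 83.76 : 100.00 : 59.69 : 17.82 : 2.13

Expanding (0.6262 + 0.3738)^5:
P(M) = 0.6262^5 = 0.096286
P(M+2) = 5 × 0.6262^4 × 0.3738^1 = 0.287383
P(M+4) = 10 × 0.6262^3 × 0.3738^2 = 0.343098
P(M+6) = 10 × 0.6262^2 × 0.3738^3 = 0.204807
P(M+8) = 5 × 0.6262^1 × 0.3738^4 = 0.061128
P(M+10) = 0.3738^5 = 0.007298
The M+4 peak is largest (0.343098); scaling to 100 gives 28.06 : 83.76 : 100.00 : 59.69 : 17.82 : 2.13.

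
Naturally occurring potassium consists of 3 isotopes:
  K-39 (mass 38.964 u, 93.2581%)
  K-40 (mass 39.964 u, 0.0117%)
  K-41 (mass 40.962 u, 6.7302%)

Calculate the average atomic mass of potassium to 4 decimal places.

39.0986 u

The abundance-weighted mean is 0.932581 × 38.964 + 0.000117 × 39.964 + 0.067302 × 40.962
= 36.33709 + 0.00468 + 2.75682 = 39.09859 u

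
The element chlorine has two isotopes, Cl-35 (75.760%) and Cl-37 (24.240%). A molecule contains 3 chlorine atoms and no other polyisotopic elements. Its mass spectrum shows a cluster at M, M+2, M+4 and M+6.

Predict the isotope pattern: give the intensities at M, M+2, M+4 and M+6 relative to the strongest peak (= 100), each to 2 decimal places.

100.00 : 95.99 : 30.71 : 3.28

Each Cl atom is independently Cl-35 (p = 0.75760) or Cl-37 (q = 0.24240); the cluster is the binomial expansion (p + q)^3.
P(M) = 0.75760^3 = 0.434830
P(M+2) = 3 × 0.75760^2 × 0.24240^1 = 0.417382
P(M+4) = 3 × 0.75760^1 × 0.24240^2 = 0.133545
P(M+6) = 0.24240^3 = 0.014243
The M peak is largest (0.434830); scaling to 100 gives 100.00 : 95.99 : 30.71 : 3.28.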